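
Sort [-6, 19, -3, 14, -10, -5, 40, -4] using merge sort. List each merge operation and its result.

Divide and conquer:
  Merge [-6] + [19] -> [-6, 19]
  Merge [-3] + [14] -> [-3, 14]
  Merge [-6, 19] + [-3, 14] -> [-6, -3, 14, 19]
  Merge [-10] + [-5] -> [-10, -5]
  Merge [40] + [-4] -> [-4, 40]
  Merge [-10, -5] + [-4, 40] -> [-10, -5, -4, 40]
  Merge [-6, -3, 14, 19] + [-10, -5, -4, 40] -> [-10, -6, -5, -4, -3, 14, 19, 40]


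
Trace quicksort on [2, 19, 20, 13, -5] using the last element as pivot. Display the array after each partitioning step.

Partition 1: pivot=-5 at index 0 -> [-5, 19, 20, 13, 2]
Partition 2: pivot=2 at index 1 -> [-5, 2, 20, 13, 19]
Partition 3: pivot=19 at index 3 -> [-5, 2, 13, 19, 20]


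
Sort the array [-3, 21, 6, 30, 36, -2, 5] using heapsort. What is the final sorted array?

Build heap: [36, 30, 6, -3, 21, -2, 5]
Extract 36: [30, 21, 6, -3, 5, -2, 36]
Extract 30: [21, 5, 6, -3, -2, 30, 36]
Extract 21: [6, 5, -2, -3, 21, 30, 36]
Extract 6: [5, -3, -2, 6, 21, 30, 36]
Extract 5: [-2, -3, 5, 6, 21, 30, 36]
Extract -2: [-3, -2, 5, 6, 21, 30, 36]


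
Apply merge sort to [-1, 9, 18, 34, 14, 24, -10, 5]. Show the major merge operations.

Divide and conquer:
  Merge [-1] + [9] -> [-1, 9]
  Merge [18] + [34] -> [18, 34]
  Merge [-1, 9] + [18, 34] -> [-1, 9, 18, 34]
  Merge [14] + [24] -> [14, 24]
  Merge [-10] + [5] -> [-10, 5]
  Merge [14, 24] + [-10, 5] -> [-10, 5, 14, 24]
  Merge [-1, 9, 18, 34] + [-10, 5, 14, 24] -> [-10, -1, 5, 9, 14, 18, 24, 34]


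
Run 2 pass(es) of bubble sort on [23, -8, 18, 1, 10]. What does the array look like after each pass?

After pass 1: [-8, 18, 1, 10, 23] (4 swaps)
After pass 2: [-8, 1, 10, 18, 23] (2 swaps)
Total swaps: 6


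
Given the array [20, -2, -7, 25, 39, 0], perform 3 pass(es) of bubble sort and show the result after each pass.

After pass 1: [-2, -7, 20, 25, 0, 39] (3 swaps)
After pass 2: [-7, -2, 20, 0, 25, 39] (2 swaps)
After pass 3: [-7, -2, 0, 20, 25, 39] (1 swaps)
Total swaps: 6


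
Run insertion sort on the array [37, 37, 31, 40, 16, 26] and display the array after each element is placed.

First element 37 is already 'sorted'
Insert 37: shifted 0 elements -> [37, 37, 31, 40, 16, 26]
Insert 31: shifted 2 elements -> [31, 37, 37, 40, 16, 26]
Insert 40: shifted 0 elements -> [31, 37, 37, 40, 16, 26]
Insert 16: shifted 4 elements -> [16, 31, 37, 37, 40, 26]
Insert 26: shifted 4 elements -> [16, 26, 31, 37, 37, 40]


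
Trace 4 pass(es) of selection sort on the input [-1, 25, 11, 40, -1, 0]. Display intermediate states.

Pass 1: Select minimum -1 at index 0, swap -> [-1, 25, 11, 40, -1, 0]
Pass 2: Select minimum -1 at index 4, swap -> [-1, -1, 11, 40, 25, 0]
Pass 3: Select minimum 0 at index 5, swap -> [-1, -1, 0, 40, 25, 11]
Pass 4: Select minimum 11 at index 5, swap -> [-1, -1, 0, 11, 25, 40]


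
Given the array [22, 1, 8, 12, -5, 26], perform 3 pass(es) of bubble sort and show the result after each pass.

After pass 1: [1, 8, 12, -5, 22, 26] (4 swaps)
After pass 2: [1, 8, -5, 12, 22, 26] (1 swaps)
After pass 3: [1, -5, 8, 12, 22, 26] (1 swaps)
Total swaps: 6


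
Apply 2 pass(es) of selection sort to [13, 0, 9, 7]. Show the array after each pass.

Pass 1: Select minimum 0 at index 1, swap -> [0, 13, 9, 7]
Pass 2: Select minimum 7 at index 3, swap -> [0, 7, 9, 13]


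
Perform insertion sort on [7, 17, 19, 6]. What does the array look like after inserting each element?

First element 7 is already 'sorted'
Insert 17: shifted 0 elements -> [7, 17, 19, 6]
Insert 19: shifted 0 elements -> [7, 17, 19, 6]
Insert 6: shifted 3 elements -> [6, 7, 17, 19]


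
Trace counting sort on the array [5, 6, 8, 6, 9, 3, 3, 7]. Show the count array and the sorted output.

Count array: [0, 0, 0, 2, 0, 1, 2, 1, 1, 1]
(count[i] = number of elements equal to i)
Cumulative count: [0, 0, 0, 2, 2, 3, 5, 6, 7, 8]
Sorted: [3, 3, 5, 6, 6, 7, 8, 9]


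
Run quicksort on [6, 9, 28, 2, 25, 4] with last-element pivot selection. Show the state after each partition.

Partition 1: pivot=4 at index 1 -> [2, 4, 28, 6, 25, 9]
Partition 2: pivot=9 at index 3 -> [2, 4, 6, 9, 25, 28]
Partition 3: pivot=28 at index 5 -> [2, 4, 6, 9, 25, 28]


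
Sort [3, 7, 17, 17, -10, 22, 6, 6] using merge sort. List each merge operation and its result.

Divide and conquer:
  Merge [3] + [7] -> [3, 7]
  Merge [17] + [17] -> [17, 17]
  Merge [3, 7] + [17, 17] -> [3, 7, 17, 17]
  Merge [-10] + [22] -> [-10, 22]
  Merge [6] + [6] -> [6, 6]
  Merge [-10, 22] + [6, 6] -> [-10, 6, 6, 22]
  Merge [3, 7, 17, 17] + [-10, 6, 6, 22] -> [-10, 3, 6, 6, 7, 17, 17, 22]


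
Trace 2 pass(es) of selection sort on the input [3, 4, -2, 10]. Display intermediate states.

Pass 1: Select minimum -2 at index 2, swap -> [-2, 4, 3, 10]
Pass 2: Select minimum 3 at index 2, swap -> [-2, 3, 4, 10]


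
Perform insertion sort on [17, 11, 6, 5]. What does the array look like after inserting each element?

First element 17 is already 'sorted'
Insert 11: shifted 1 elements -> [11, 17, 6, 5]
Insert 6: shifted 2 elements -> [6, 11, 17, 5]
Insert 5: shifted 3 elements -> [5, 6, 11, 17]


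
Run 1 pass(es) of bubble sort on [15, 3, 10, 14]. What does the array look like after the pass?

After pass 1: [3, 10, 14, 15] (3 swaps)
Total swaps: 3


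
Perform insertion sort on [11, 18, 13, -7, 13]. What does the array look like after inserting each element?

First element 11 is already 'sorted'
Insert 18: shifted 0 elements -> [11, 18, 13, -7, 13]
Insert 13: shifted 1 elements -> [11, 13, 18, -7, 13]
Insert -7: shifted 3 elements -> [-7, 11, 13, 18, 13]
Insert 13: shifted 1 elements -> [-7, 11, 13, 13, 18]


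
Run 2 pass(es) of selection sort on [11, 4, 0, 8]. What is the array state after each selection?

Pass 1: Select minimum 0 at index 2, swap -> [0, 4, 11, 8]
Pass 2: Select minimum 4 at index 1, swap -> [0, 4, 11, 8]


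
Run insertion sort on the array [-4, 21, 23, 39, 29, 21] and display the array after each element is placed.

First element -4 is already 'sorted'
Insert 21: shifted 0 elements -> [-4, 21, 23, 39, 29, 21]
Insert 23: shifted 0 elements -> [-4, 21, 23, 39, 29, 21]
Insert 39: shifted 0 elements -> [-4, 21, 23, 39, 29, 21]
Insert 29: shifted 1 elements -> [-4, 21, 23, 29, 39, 21]
Insert 21: shifted 3 elements -> [-4, 21, 21, 23, 29, 39]


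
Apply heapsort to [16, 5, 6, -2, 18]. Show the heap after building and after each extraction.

Build heap: [18, 16, 6, -2, 5]
Extract 18: [16, 5, 6, -2, 18]
Extract 16: [6, 5, -2, 16, 18]
Extract 6: [5, -2, 6, 16, 18]
Extract 5: [-2, 5, 6, 16, 18]


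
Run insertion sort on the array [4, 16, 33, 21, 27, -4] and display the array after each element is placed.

First element 4 is already 'sorted'
Insert 16: shifted 0 elements -> [4, 16, 33, 21, 27, -4]
Insert 33: shifted 0 elements -> [4, 16, 33, 21, 27, -4]
Insert 21: shifted 1 elements -> [4, 16, 21, 33, 27, -4]
Insert 27: shifted 1 elements -> [4, 16, 21, 27, 33, -4]
Insert -4: shifted 5 elements -> [-4, 4, 16, 21, 27, 33]


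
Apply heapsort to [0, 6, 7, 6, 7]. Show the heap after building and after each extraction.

Build heap: [7, 6, 7, 0, 6]
Extract 7: [7, 6, 6, 0, 7]
Extract 7: [6, 0, 6, 7, 7]
Extract 6: [6, 0, 6, 7, 7]
Extract 6: [0, 6, 6, 7, 7]


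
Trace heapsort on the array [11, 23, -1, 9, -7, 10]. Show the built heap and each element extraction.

Build heap: [23, 11, 10, 9, -7, -1]
Extract 23: [11, 9, 10, -1, -7, 23]
Extract 11: [10, 9, -7, -1, 11, 23]
Extract 10: [9, -1, -7, 10, 11, 23]
Extract 9: [-1, -7, 9, 10, 11, 23]
Extract -1: [-7, -1, 9, 10, 11, 23]


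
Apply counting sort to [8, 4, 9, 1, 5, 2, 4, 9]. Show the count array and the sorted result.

Count array: [0, 1, 1, 0, 2, 1, 0, 0, 1, 2]
(count[i] = number of elements equal to i)
Cumulative count: [0, 1, 2, 2, 4, 5, 5, 5, 6, 8]
Sorted: [1, 2, 4, 4, 5, 8, 9, 9]


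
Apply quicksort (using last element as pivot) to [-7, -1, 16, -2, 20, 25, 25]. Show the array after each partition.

Partition 1: pivot=25 at index 6 -> [-7, -1, 16, -2, 20, 25, 25]
Partition 2: pivot=25 at index 5 -> [-7, -1, 16, -2, 20, 25, 25]
Partition 3: pivot=20 at index 4 -> [-7, -1, 16, -2, 20, 25, 25]
Partition 4: pivot=-2 at index 1 -> [-7, -2, 16, -1, 20, 25, 25]
Partition 5: pivot=-1 at index 2 -> [-7, -2, -1, 16, 20, 25, 25]


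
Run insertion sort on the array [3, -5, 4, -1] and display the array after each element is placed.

First element 3 is already 'sorted'
Insert -5: shifted 1 elements -> [-5, 3, 4, -1]
Insert 4: shifted 0 elements -> [-5, 3, 4, -1]
Insert -1: shifted 2 elements -> [-5, -1, 3, 4]


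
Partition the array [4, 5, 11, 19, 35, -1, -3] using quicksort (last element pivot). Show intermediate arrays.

Partition 1: pivot=-3 at index 0 -> [-3, 5, 11, 19, 35, -1, 4]
Partition 2: pivot=4 at index 2 -> [-3, -1, 4, 19, 35, 5, 11]
Partition 3: pivot=11 at index 4 -> [-3, -1, 4, 5, 11, 19, 35]
Partition 4: pivot=35 at index 6 -> [-3, -1, 4, 5, 11, 19, 35]


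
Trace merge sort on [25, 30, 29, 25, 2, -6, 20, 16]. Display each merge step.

Divide and conquer:
  Merge [25] + [30] -> [25, 30]
  Merge [29] + [25] -> [25, 29]
  Merge [25, 30] + [25, 29] -> [25, 25, 29, 30]
  Merge [2] + [-6] -> [-6, 2]
  Merge [20] + [16] -> [16, 20]
  Merge [-6, 2] + [16, 20] -> [-6, 2, 16, 20]
  Merge [25, 25, 29, 30] + [-6, 2, 16, 20] -> [-6, 2, 16, 20, 25, 25, 29, 30]


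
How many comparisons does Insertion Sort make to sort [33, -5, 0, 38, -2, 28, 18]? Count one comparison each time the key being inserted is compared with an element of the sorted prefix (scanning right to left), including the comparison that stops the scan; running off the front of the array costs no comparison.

Insert -5: 33 > -5 (shift), reached front = 1 comparison(s) -> [-5, 33, 0, 38, -2, 28, 18]
Insert 0: 33 > 0 (shift), -5 <= 0 (stop) = 2 comparison(s) -> [-5, 0, 33, 38, -2, 28, 18]
Insert 38: 33 <= 38 (stop) = 1 comparison(s) -> [-5, 0, 33, 38, -2, 28, 18]
Insert -2: 38 > -2 (shift), 33 > -2 (shift), 0 > -2 (shift), -5 <= -2 (stop) = 4 comparison(s) -> [-5, -2, 0, 33, 38, 28, 18]
Insert 28: 38 > 28 (shift), 33 > 28 (shift), 0 <= 28 (stop) = 3 comparison(s) -> [-5, -2, 0, 28, 33, 38, 18]
Insert 18: 38 > 18 (shift), 33 > 18 (shift), 28 > 18 (shift), 0 <= 18 (stop) = 4 comparison(s) -> [-5, -2, 0, 18, 28, 33, 38]
Total comparisons: 1 + 2 + 1 + 4 + 3 + 4 = 15


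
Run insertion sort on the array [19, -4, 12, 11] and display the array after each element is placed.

First element 19 is already 'sorted'
Insert -4: shifted 1 elements -> [-4, 19, 12, 11]
Insert 12: shifted 1 elements -> [-4, 12, 19, 11]
Insert 11: shifted 2 elements -> [-4, 11, 12, 19]


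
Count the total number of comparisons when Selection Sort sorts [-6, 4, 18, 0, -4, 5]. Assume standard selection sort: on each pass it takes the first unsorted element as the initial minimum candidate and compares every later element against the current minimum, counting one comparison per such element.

Pass 1: scan indices 1..5 for the minimum = 5 comparison(s); min is -6, place at index 0 -> [-6, 4, 18, 0, -4, 5]
Pass 2: scan indices 2..5 for the minimum = 4 comparison(s); min is -4, place at index 1 -> [-6, -4, 18, 0, 4, 5]
Pass 3: scan indices 3..5 for the minimum = 3 comparison(s); min is 0, place at index 2 -> [-6, -4, 0, 18, 4, 5]
Pass 4: scan indices 4..5 for the minimum = 2 comparison(s); min is 4, place at index 3 -> [-6, -4, 0, 4, 18, 5]
Pass 5: scan indices 5..5 for the minimum = 1 comparison(s); min is 5, place at index 4 -> [-6, -4, 0, 4, 5, 18]
Selection sort always scans the whole unsorted suffix, so the count is (n-1) + (n-2) + ... + 1 = n(n-1)/2 = 6*5/2 = 15 regardless of the input order.
Total comparisons: 5 + 4 + 3 + 2 + 1 = 15


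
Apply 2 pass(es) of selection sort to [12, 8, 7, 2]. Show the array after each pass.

Pass 1: Select minimum 2 at index 3, swap -> [2, 8, 7, 12]
Pass 2: Select minimum 7 at index 2, swap -> [2, 7, 8, 12]


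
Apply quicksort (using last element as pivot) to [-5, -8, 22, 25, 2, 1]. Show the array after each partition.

Partition 1: pivot=1 at index 2 -> [-5, -8, 1, 25, 2, 22]
Partition 2: pivot=-8 at index 0 -> [-8, -5, 1, 25, 2, 22]
Partition 3: pivot=22 at index 4 -> [-8, -5, 1, 2, 22, 25]


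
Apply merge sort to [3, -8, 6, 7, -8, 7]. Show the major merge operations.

Divide and conquer:
  Merge [-8] + [6] -> [-8, 6]
  Merge [3] + [-8, 6] -> [-8, 3, 6]
  Merge [-8] + [7] -> [-8, 7]
  Merge [7] + [-8, 7] -> [-8, 7, 7]
  Merge [-8, 3, 6] + [-8, 7, 7] -> [-8, -8, 3, 6, 7, 7]


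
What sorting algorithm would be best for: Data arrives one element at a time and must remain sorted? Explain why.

Best choice: Insertion sort
Reason: Insertion sort naturally handles online/streaming input by inserting each new element into sorted position


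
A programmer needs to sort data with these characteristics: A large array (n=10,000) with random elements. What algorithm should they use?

Best choice: Quicksort or Mergesort
Reason: Both have O(n log n) average case; quicksort has lower constant factors


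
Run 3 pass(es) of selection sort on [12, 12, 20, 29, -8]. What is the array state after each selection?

Pass 1: Select minimum -8 at index 4, swap -> [-8, 12, 20, 29, 12]
Pass 2: Select minimum 12 at index 1, swap -> [-8, 12, 20, 29, 12]
Pass 3: Select minimum 12 at index 4, swap -> [-8, 12, 12, 29, 20]


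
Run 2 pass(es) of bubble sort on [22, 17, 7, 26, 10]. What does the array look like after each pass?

After pass 1: [17, 7, 22, 10, 26] (3 swaps)
After pass 2: [7, 17, 10, 22, 26] (2 swaps)
Total swaps: 5


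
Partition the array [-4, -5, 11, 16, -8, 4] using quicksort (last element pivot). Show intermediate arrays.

Partition 1: pivot=4 at index 3 -> [-4, -5, -8, 4, 11, 16]
Partition 2: pivot=-8 at index 0 -> [-8, -5, -4, 4, 11, 16]
Partition 3: pivot=-4 at index 2 -> [-8, -5, -4, 4, 11, 16]
Partition 4: pivot=16 at index 5 -> [-8, -5, -4, 4, 11, 16]


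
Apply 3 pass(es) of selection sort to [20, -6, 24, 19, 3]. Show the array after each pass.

Pass 1: Select minimum -6 at index 1, swap -> [-6, 20, 24, 19, 3]
Pass 2: Select minimum 3 at index 4, swap -> [-6, 3, 24, 19, 20]
Pass 3: Select minimum 19 at index 3, swap -> [-6, 3, 19, 24, 20]


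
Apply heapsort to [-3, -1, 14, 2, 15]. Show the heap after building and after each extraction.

Build heap: [15, 2, 14, -3, -1]
Extract 15: [14, 2, -1, -3, 15]
Extract 14: [2, -3, -1, 14, 15]
Extract 2: [-1, -3, 2, 14, 15]
Extract -1: [-3, -1, 2, 14, 15]


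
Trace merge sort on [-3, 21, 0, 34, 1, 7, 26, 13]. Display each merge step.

Divide and conquer:
  Merge [-3] + [21] -> [-3, 21]
  Merge [0] + [34] -> [0, 34]
  Merge [-3, 21] + [0, 34] -> [-3, 0, 21, 34]
  Merge [1] + [7] -> [1, 7]
  Merge [26] + [13] -> [13, 26]
  Merge [1, 7] + [13, 26] -> [1, 7, 13, 26]
  Merge [-3, 0, 21, 34] + [1, 7, 13, 26] -> [-3, 0, 1, 7, 13, 21, 26, 34]


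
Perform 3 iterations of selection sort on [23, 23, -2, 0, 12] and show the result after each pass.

Pass 1: Select minimum -2 at index 2, swap -> [-2, 23, 23, 0, 12]
Pass 2: Select minimum 0 at index 3, swap -> [-2, 0, 23, 23, 12]
Pass 3: Select minimum 12 at index 4, swap -> [-2, 0, 12, 23, 23]


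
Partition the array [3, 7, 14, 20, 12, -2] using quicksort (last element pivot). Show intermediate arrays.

Partition 1: pivot=-2 at index 0 -> [-2, 7, 14, 20, 12, 3]
Partition 2: pivot=3 at index 1 -> [-2, 3, 14, 20, 12, 7]
Partition 3: pivot=7 at index 2 -> [-2, 3, 7, 20, 12, 14]
Partition 4: pivot=14 at index 4 -> [-2, 3, 7, 12, 14, 20]


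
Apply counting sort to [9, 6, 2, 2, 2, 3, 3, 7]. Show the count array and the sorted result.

Count array: [0, 0, 3, 2, 0, 0, 1, 1, 0, 1]
(count[i] = number of elements equal to i)
Cumulative count: [0, 0, 3, 5, 5, 5, 6, 7, 7, 8]
Sorted: [2, 2, 2, 3, 3, 6, 7, 9]


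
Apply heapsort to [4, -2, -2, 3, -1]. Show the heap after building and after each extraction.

Build heap: [4, 3, -2, -2, -1]
Extract 4: [3, -1, -2, -2, 4]
Extract 3: [-1, -2, -2, 3, 4]
Extract -1: [-2, -2, -1, 3, 4]
Extract -2: [-2, -2, -1, 3, 4]


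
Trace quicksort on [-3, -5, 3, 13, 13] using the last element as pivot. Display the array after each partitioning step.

Partition 1: pivot=13 at index 4 -> [-3, -5, 3, 13, 13]
Partition 2: pivot=13 at index 3 -> [-3, -5, 3, 13, 13]
Partition 3: pivot=3 at index 2 -> [-3, -5, 3, 13, 13]
Partition 4: pivot=-5 at index 0 -> [-5, -3, 3, 13, 13]


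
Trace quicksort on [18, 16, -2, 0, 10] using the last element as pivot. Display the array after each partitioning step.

Partition 1: pivot=10 at index 2 -> [-2, 0, 10, 16, 18]
Partition 2: pivot=0 at index 1 -> [-2, 0, 10, 16, 18]
Partition 3: pivot=18 at index 4 -> [-2, 0, 10, 16, 18]


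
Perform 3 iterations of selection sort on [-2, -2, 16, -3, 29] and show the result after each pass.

Pass 1: Select minimum -3 at index 3, swap -> [-3, -2, 16, -2, 29]
Pass 2: Select minimum -2 at index 1, swap -> [-3, -2, 16, -2, 29]
Pass 3: Select minimum -2 at index 3, swap -> [-3, -2, -2, 16, 29]


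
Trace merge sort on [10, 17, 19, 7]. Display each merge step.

Divide and conquer:
  Merge [10] + [17] -> [10, 17]
  Merge [19] + [7] -> [7, 19]
  Merge [10, 17] + [7, 19] -> [7, 10, 17, 19]


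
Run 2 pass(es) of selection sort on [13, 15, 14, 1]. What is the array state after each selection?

Pass 1: Select minimum 1 at index 3, swap -> [1, 15, 14, 13]
Pass 2: Select minimum 13 at index 3, swap -> [1, 13, 14, 15]


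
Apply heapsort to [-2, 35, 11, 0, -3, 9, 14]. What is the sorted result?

Build heap: [35, 0, 14, -2, -3, 9, 11]
Extract 35: [14, 0, 11, -2, -3, 9, 35]
Extract 14: [11, 0, 9, -2, -3, 14, 35]
Extract 11: [9, 0, -3, -2, 11, 14, 35]
Extract 9: [0, -2, -3, 9, 11, 14, 35]
Extract 0: [-2, -3, 0, 9, 11, 14, 35]
Extract -2: [-3, -2, 0, 9, 11, 14, 35]


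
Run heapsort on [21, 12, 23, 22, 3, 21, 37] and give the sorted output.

Build heap: [37, 22, 23, 12, 3, 21, 21]
Extract 37: [23, 22, 21, 12, 3, 21, 37]
Extract 23: [22, 21, 21, 12, 3, 23, 37]
Extract 22: [21, 12, 21, 3, 22, 23, 37]
Extract 21: [21, 12, 3, 21, 22, 23, 37]
Extract 21: [12, 3, 21, 21, 22, 23, 37]
Extract 12: [3, 12, 21, 21, 22, 23, 37]


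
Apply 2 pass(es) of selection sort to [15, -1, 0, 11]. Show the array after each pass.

Pass 1: Select minimum -1 at index 1, swap -> [-1, 15, 0, 11]
Pass 2: Select minimum 0 at index 2, swap -> [-1, 0, 15, 11]


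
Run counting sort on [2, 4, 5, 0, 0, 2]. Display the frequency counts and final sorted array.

Count array: [2, 0, 2, 0, 1, 1]
(count[i] = number of elements equal to i)
Cumulative count: [2, 2, 4, 4, 5, 6]
Sorted: [0, 0, 2, 2, 4, 5]


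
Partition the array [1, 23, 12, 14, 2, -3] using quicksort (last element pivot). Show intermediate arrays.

Partition 1: pivot=-3 at index 0 -> [-3, 23, 12, 14, 2, 1]
Partition 2: pivot=1 at index 1 -> [-3, 1, 12, 14, 2, 23]
Partition 3: pivot=23 at index 5 -> [-3, 1, 12, 14, 2, 23]
Partition 4: pivot=2 at index 2 -> [-3, 1, 2, 14, 12, 23]
Partition 5: pivot=12 at index 3 -> [-3, 1, 2, 12, 14, 23]


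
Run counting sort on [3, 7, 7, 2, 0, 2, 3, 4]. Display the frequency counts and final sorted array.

Count array: [1, 0, 2, 2, 1, 0, 0, 2]
(count[i] = number of elements equal to i)
Cumulative count: [1, 1, 3, 5, 6, 6, 6, 8]
Sorted: [0, 2, 2, 3, 3, 4, 7, 7]


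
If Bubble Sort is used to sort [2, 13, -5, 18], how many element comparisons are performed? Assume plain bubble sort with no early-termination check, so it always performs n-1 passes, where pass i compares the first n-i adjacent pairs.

Pass 1: compare adjacent pairs (0,1)..(2,3) = 3 comparison(s), 1 swap(s) -> [2, -5, 13, 18]
Pass 2: compare adjacent pairs (0,1)..(1,2) = 2 comparison(s), 1 swap(s) -> [-5, 2, 13, 18]
Pass 3: compare adjacent pairs (0,1)..(0,1) = 1 comparison(s), 0 swap(s) -> [-5, 2, 13, 18]
Total comparisons: 3 + 2 + 1 = 6


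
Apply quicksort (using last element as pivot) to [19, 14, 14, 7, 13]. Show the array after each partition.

Partition 1: pivot=13 at index 1 -> [7, 13, 14, 19, 14]
Partition 2: pivot=14 at index 3 -> [7, 13, 14, 14, 19]


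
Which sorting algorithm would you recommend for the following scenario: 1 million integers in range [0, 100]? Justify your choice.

Best choice: Counting sort
Reason: O(n + k) where k=100 is small; linear time beats O(n log n)


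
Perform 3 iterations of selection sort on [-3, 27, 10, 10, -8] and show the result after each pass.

Pass 1: Select minimum -8 at index 4, swap -> [-8, 27, 10, 10, -3]
Pass 2: Select minimum -3 at index 4, swap -> [-8, -3, 10, 10, 27]
Pass 3: Select minimum 10 at index 2, swap -> [-8, -3, 10, 10, 27]


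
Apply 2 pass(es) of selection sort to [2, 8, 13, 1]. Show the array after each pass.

Pass 1: Select minimum 1 at index 3, swap -> [1, 8, 13, 2]
Pass 2: Select minimum 2 at index 3, swap -> [1, 2, 13, 8]


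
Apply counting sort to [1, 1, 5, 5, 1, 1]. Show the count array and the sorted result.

Count array: [0, 4, 0, 0, 0, 2]
(count[i] = number of elements equal to i)
Cumulative count: [0, 4, 4, 4, 4, 6]
Sorted: [1, 1, 1, 1, 5, 5]


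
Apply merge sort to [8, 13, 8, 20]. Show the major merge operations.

Divide and conquer:
  Merge [8] + [13] -> [8, 13]
  Merge [8] + [20] -> [8, 20]
  Merge [8, 13] + [8, 20] -> [8, 8, 13, 20]


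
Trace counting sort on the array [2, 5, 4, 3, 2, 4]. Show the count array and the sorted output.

Count array: [0, 0, 2, 1, 2, 1]
(count[i] = number of elements equal to i)
Cumulative count: [0, 0, 2, 3, 5, 6]
Sorted: [2, 2, 3, 4, 4, 5]


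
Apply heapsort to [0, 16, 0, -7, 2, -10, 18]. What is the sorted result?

Build heap: [18, 16, 0, -7, 2, -10, 0]
Extract 18: [16, 2, 0, -7, 0, -10, 18]
Extract 16: [2, 0, 0, -7, -10, 16, 18]
Extract 2: [0, -7, 0, -10, 2, 16, 18]
Extract 0: [0, -7, -10, 0, 2, 16, 18]
Extract 0: [-7, -10, 0, 0, 2, 16, 18]
Extract -7: [-10, -7, 0, 0, 2, 16, 18]


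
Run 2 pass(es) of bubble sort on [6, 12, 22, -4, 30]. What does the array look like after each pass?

After pass 1: [6, 12, -4, 22, 30] (1 swaps)
After pass 2: [6, -4, 12, 22, 30] (1 swaps)
Total swaps: 2


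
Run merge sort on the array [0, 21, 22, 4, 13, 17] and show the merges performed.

Divide and conquer:
  Merge [21] + [22] -> [21, 22]
  Merge [0] + [21, 22] -> [0, 21, 22]
  Merge [13] + [17] -> [13, 17]
  Merge [4] + [13, 17] -> [4, 13, 17]
  Merge [0, 21, 22] + [4, 13, 17] -> [0, 4, 13, 17, 21, 22]


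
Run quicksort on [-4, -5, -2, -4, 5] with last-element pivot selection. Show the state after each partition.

Partition 1: pivot=5 at index 4 -> [-4, -5, -2, -4, 5]
Partition 2: pivot=-4 at index 2 -> [-4, -5, -4, -2, 5]
Partition 3: pivot=-5 at index 0 -> [-5, -4, -4, -2, 5]


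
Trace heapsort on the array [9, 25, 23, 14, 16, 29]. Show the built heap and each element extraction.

Build heap: [29, 25, 23, 14, 16, 9]
Extract 29: [25, 16, 23, 14, 9, 29]
Extract 25: [23, 16, 9, 14, 25, 29]
Extract 23: [16, 14, 9, 23, 25, 29]
Extract 16: [14, 9, 16, 23, 25, 29]
Extract 14: [9, 14, 16, 23, 25, 29]


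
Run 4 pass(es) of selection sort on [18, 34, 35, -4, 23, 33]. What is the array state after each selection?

Pass 1: Select minimum -4 at index 3, swap -> [-4, 34, 35, 18, 23, 33]
Pass 2: Select minimum 18 at index 3, swap -> [-4, 18, 35, 34, 23, 33]
Pass 3: Select minimum 23 at index 4, swap -> [-4, 18, 23, 34, 35, 33]
Pass 4: Select minimum 33 at index 5, swap -> [-4, 18, 23, 33, 35, 34]


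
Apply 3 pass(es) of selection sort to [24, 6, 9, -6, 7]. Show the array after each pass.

Pass 1: Select minimum -6 at index 3, swap -> [-6, 6, 9, 24, 7]
Pass 2: Select minimum 6 at index 1, swap -> [-6, 6, 9, 24, 7]
Pass 3: Select minimum 7 at index 4, swap -> [-6, 6, 7, 24, 9]


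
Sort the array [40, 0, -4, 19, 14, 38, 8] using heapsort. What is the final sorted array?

Build heap: [40, 19, 38, 0, 14, -4, 8]
Extract 40: [38, 19, 8, 0, 14, -4, 40]
Extract 38: [19, 14, 8, 0, -4, 38, 40]
Extract 19: [14, 0, 8, -4, 19, 38, 40]
Extract 14: [8, 0, -4, 14, 19, 38, 40]
Extract 8: [0, -4, 8, 14, 19, 38, 40]
Extract 0: [-4, 0, 8, 14, 19, 38, 40]


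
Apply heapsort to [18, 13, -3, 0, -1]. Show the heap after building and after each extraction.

Build heap: [18, 13, -3, 0, -1]
Extract 18: [13, 0, -3, -1, 18]
Extract 13: [0, -1, -3, 13, 18]
Extract 0: [-1, -3, 0, 13, 18]
Extract -1: [-3, -1, 0, 13, 18]


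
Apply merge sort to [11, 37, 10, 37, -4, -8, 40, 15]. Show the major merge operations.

Divide and conquer:
  Merge [11] + [37] -> [11, 37]
  Merge [10] + [37] -> [10, 37]
  Merge [11, 37] + [10, 37] -> [10, 11, 37, 37]
  Merge [-4] + [-8] -> [-8, -4]
  Merge [40] + [15] -> [15, 40]
  Merge [-8, -4] + [15, 40] -> [-8, -4, 15, 40]
  Merge [10, 11, 37, 37] + [-8, -4, 15, 40] -> [-8, -4, 10, 11, 15, 37, 37, 40]


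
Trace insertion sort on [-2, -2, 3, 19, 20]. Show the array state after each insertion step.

First element -2 is already 'sorted'
Insert -2: shifted 0 elements -> [-2, -2, 3, 19, 20]
Insert 3: shifted 0 elements -> [-2, -2, 3, 19, 20]
Insert 19: shifted 0 elements -> [-2, -2, 3, 19, 20]
Insert 20: shifted 0 elements -> [-2, -2, 3, 19, 20]


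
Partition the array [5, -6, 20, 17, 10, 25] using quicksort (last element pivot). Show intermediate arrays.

Partition 1: pivot=25 at index 5 -> [5, -6, 20, 17, 10, 25]
Partition 2: pivot=10 at index 2 -> [5, -6, 10, 17, 20, 25]
Partition 3: pivot=-6 at index 0 -> [-6, 5, 10, 17, 20, 25]
Partition 4: pivot=20 at index 4 -> [-6, 5, 10, 17, 20, 25]


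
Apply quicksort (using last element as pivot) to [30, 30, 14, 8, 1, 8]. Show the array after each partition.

Partition 1: pivot=8 at index 2 -> [8, 1, 8, 30, 30, 14]
Partition 2: pivot=1 at index 0 -> [1, 8, 8, 30, 30, 14]
Partition 3: pivot=14 at index 3 -> [1, 8, 8, 14, 30, 30]
Partition 4: pivot=30 at index 5 -> [1, 8, 8, 14, 30, 30]


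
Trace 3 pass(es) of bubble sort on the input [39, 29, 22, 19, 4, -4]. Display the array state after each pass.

After pass 1: [29, 22, 19, 4, -4, 39] (5 swaps)
After pass 2: [22, 19, 4, -4, 29, 39] (4 swaps)
After pass 3: [19, 4, -4, 22, 29, 39] (3 swaps)
Total swaps: 12


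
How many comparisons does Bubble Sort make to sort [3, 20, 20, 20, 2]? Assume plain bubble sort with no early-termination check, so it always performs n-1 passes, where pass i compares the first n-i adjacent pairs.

Pass 1: compare adjacent pairs (0,1)..(3,4) = 4 comparison(s), 1 swap(s) -> [3, 20, 20, 2, 20]
Pass 2: compare adjacent pairs (0,1)..(2,3) = 3 comparison(s), 1 swap(s) -> [3, 20, 2, 20, 20]
Pass 3: compare adjacent pairs (0,1)..(1,2) = 2 comparison(s), 1 swap(s) -> [3, 2, 20, 20, 20]
Pass 4: compare adjacent pairs (0,1)..(0,1) = 1 comparison(s), 1 swap(s) -> [2, 3, 20, 20, 20]
Total comparisons: 4 + 3 + 2 + 1 = 10


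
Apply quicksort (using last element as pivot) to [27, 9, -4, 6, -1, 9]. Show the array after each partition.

Partition 1: pivot=9 at index 4 -> [9, -4, 6, -1, 9, 27]
Partition 2: pivot=-1 at index 1 -> [-4, -1, 6, 9, 9, 27]
Partition 3: pivot=9 at index 3 -> [-4, -1, 6, 9, 9, 27]


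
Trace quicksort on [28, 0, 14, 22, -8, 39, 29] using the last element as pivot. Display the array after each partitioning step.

Partition 1: pivot=29 at index 5 -> [28, 0, 14, 22, -8, 29, 39]
Partition 2: pivot=-8 at index 0 -> [-8, 0, 14, 22, 28, 29, 39]
Partition 3: pivot=28 at index 4 -> [-8, 0, 14, 22, 28, 29, 39]
Partition 4: pivot=22 at index 3 -> [-8, 0, 14, 22, 28, 29, 39]
Partition 5: pivot=14 at index 2 -> [-8, 0, 14, 22, 28, 29, 39]


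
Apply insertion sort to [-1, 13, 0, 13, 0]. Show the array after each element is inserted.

First element -1 is already 'sorted'
Insert 13: shifted 0 elements -> [-1, 13, 0, 13, 0]
Insert 0: shifted 1 elements -> [-1, 0, 13, 13, 0]
Insert 13: shifted 0 elements -> [-1, 0, 13, 13, 0]
Insert 0: shifted 2 elements -> [-1, 0, 0, 13, 13]


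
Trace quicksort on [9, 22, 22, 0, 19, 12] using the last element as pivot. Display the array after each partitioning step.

Partition 1: pivot=12 at index 2 -> [9, 0, 12, 22, 19, 22]
Partition 2: pivot=0 at index 0 -> [0, 9, 12, 22, 19, 22]
Partition 3: pivot=22 at index 5 -> [0, 9, 12, 22, 19, 22]
Partition 4: pivot=19 at index 3 -> [0, 9, 12, 19, 22, 22]


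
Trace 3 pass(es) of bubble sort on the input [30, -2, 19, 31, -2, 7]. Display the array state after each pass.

After pass 1: [-2, 19, 30, -2, 7, 31] (4 swaps)
After pass 2: [-2, 19, -2, 7, 30, 31] (2 swaps)
After pass 3: [-2, -2, 7, 19, 30, 31] (2 swaps)
Total swaps: 8


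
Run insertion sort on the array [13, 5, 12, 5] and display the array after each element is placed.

First element 13 is already 'sorted'
Insert 5: shifted 1 elements -> [5, 13, 12, 5]
Insert 12: shifted 1 elements -> [5, 12, 13, 5]
Insert 5: shifted 2 elements -> [5, 5, 12, 13]


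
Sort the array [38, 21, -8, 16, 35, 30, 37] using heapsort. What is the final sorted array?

Build heap: [38, 35, 37, 16, 21, 30, -8]
Extract 38: [37, 35, 30, 16, 21, -8, 38]
Extract 37: [35, 21, 30, 16, -8, 37, 38]
Extract 35: [30, 21, -8, 16, 35, 37, 38]
Extract 30: [21, 16, -8, 30, 35, 37, 38]
Extract 21: [16, -8, 21, 30, 35, 37, 38]
Extract 16: [-8, 16, 21, 30, 35, 37, 38]


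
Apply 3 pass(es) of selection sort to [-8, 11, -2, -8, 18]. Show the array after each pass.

Pass 1: Select minimum -8 at index 0, swap -> [-8, 11, -2, -8, 18]
Pass 2: Select minimum -8 at index 3, swap -> [-8, -8, -2, 11, 18]
Pass 3: Select minimum -2 at index 2, swap -> [-8, -8, -2, 11, 18]


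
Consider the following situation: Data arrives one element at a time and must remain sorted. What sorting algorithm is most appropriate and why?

Best choice: Insertion sort
Reason: Insertion sort naturally handles online/streaming input by inserting each new element into sorted position


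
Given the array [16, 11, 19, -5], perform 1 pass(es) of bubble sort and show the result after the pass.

After pass 1: [11, 16, -5, 19] (2 swaps)
Total swaps: 2


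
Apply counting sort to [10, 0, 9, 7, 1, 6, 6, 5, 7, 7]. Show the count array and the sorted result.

Count array: [1, 1, 0, 0, 0, 1, 2, 3, 0, 1, 1]
(count[i] = number of elements equal to i)
Cumulative count: [1, 2, 2, 2, 2, 3, 5, 8, 8, 9, 10]
Sorted: [0, 1, 5, 6, 6, 7, 7, 7, 9, 10]


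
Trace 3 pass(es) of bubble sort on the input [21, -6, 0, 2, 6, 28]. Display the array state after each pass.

After pass 1: [-6, 0, 2, 6, 21, 28] (4 swaps)
After pass 2: [-6, 0, 2, 6, 21, 28] (0 swaps)
After pass 3: [-6, 0, 2, 6, 21, 28] (0 swaps)
Total swaps: 4


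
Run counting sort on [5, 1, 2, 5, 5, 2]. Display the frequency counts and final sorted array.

Count array: [0, 1, 2, 0, 0, 3]
(count[i] = number of elements equal to i)
Cumulative count: [0, 1, 3, 3, 3, 6]
Sorted: [1, 2, 2, 5, 5, 5]


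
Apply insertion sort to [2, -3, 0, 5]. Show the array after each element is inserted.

First element 2 is already 'sorted'
Insert -3: shifted 1 elements -> [-3, 2, 0, 5]
Insert 0: shifted 1 elements -> [-3, 0, 2, 5]
Insert 5: shifted 0 elements -> [-3, 0, 2, 5]


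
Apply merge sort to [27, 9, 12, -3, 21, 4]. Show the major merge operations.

Divide and conquer:
  Merge [9] + [12] -> [9, 12]
  Merge [27] + [9, 12] -> [9, 12, 27]
  Merge [21] + [4] -> [4, 21]
  Merge [-3] + [4, 21] -> [-3, 4, 21]
  Merge [9, 12, 27] + [-3, 4, 21] -> [-3, 4, 9, 12, 21, 27]


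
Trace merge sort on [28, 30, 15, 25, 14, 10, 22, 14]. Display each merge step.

Divide and conquer:
  Merge [28] + [30] -> [28, 30]
  Merge [15] + [25] -> [15, 25]
  Merge [28, 30] + [15, 25] -> [15, 25, 28, 30]
  Merge [14] + [10] -> [10, 14]
  Merge [22] + [14] -> [14, 22]
  Merge [10, 14] + [14, 22] -> [10, 14, 14, 22]
  Merge [15, 25, 28, 30] + [10, 14, 14, 22] -> [10, 14, 14, 15, 22, 25, 28, 30]


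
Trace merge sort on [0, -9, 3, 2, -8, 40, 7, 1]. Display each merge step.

Divide and conquer:
  Merge [0] + [-9] -> [-9, 0]
  Merge [3] + [2] -> [2, 3]
  Merge [-9, 0] + [2, 3] -> [-9, 0, 2, 3]
  Merge [-8] + [40] -> [-8, 40]
  Merge [7] + [1] -> [1, 7]
  Merge [-8, 40] + [1, 7] -> [-8, 1, 7, 40]
  Merge [-9, 0, 2, 3] + [-8, 1, 7, 40] -> [-9, -8, 0, 1, 2, 3, 7, 40]


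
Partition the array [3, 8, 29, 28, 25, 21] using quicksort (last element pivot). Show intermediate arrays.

Partition 1: pivot=21 at index 2 -> [3, 8, 21, 28, 25, 29]
Partition 2: pivot=8 at index 1 -> [3, 8, 21, 28, 25, 29]
Partition 3: pivot=29 at index 5 -> [3, 8, 21, 28, 25, 29]
Partition 4: pivot=25 at index 3 -> [3, 8, 21, 25, 28, 29]


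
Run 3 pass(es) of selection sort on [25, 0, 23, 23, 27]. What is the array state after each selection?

Pass 1: Select minimum 0 at index 1, swap -> [0, 25, 23, 23, 27]
Pass 2: Select minimum 23 at index 2, swap -> [0, 23, 25, 23, 27]
Pass 3: Select minimum 23 at index 3, swap -> [0, 23, 23, 25, 27]


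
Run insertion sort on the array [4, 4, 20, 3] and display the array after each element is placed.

First element 4 is already 'sorted'
Insert 4: shifted 0 elements -> [4, 4, 20, 3]
Insert 20: shifted 0 elements -> [4, 4, 20, 3]
Insert 3: shifted 3 elements -> [3, 4, 4, 20]


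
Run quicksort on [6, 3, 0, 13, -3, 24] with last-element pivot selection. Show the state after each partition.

Partition 1: pivot=24 at index 5 -> [6, 3, 0, 13, -3, 24]
Partition 2: pivot=-3 at index 0 -> [-3, 3, 0, 13, 6, 24]
Partition 3: pivot=6 at index 3 -> [-3, 3, 0, 6, 13, 24]
Partition 4: pivot=0 at index 1 -> [-3, 0, 3, 6, 13, 24]


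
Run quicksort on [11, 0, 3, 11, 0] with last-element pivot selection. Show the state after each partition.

Partition 1: pivot=0 at index 1 -> [0, 0, 3, 11, 11]
Partition 2: pivot=11 at index 4 -> [0, 0, 3, 11, 11]
Partition 3: pivot=11 at index 3 -> [0, 0, 3, 11, 11]


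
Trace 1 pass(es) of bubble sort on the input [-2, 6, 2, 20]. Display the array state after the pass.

After pass 1: [-2, 2, 6, 20] (1 swaps)
Total swaps: 1


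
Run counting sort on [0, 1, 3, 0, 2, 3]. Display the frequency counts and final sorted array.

Count array: [2, 1, 1, 2]
(count[i] = number of elements equal to i)
Cumulative count: [2, 3, 4, 6]
Sorted: [0, 0, 1, 2, 3, 3]


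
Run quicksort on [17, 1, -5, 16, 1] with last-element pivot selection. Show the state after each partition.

Partition 1: pivot=1 at index 2 -> [1, -5, 1, 16, 17]
Partition 2: pivot=-5 at index 0 -> [-5, 1, 1, 16, 17]
Partition 3: pivot=17 at index 4 -> [-5, 1, 1, 16, 17]


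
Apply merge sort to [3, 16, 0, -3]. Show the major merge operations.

Divide and conquer:
  Merge [3] + [16] -> [3, 16]
  Merge [0] + [-3] -> [-3, 0]
  Merge [3, 16] + [-3, 0] -> [-3, 0, 3, 16]


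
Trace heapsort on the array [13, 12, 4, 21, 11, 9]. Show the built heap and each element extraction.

Build heap: [21, 13, 9, 12, 11, 4]
Extract 21: [13, 12, 9, 4, 11, 21]
Extract 13: [12, 11, 9, 4, 13, 21]
Extract 12: [11, 4, 9, 12, 13, 21]
Extract 11: [9, 4, 11, 12, 13, 21]
Extract 9: [4, 9, 11, 12, 13, 21]


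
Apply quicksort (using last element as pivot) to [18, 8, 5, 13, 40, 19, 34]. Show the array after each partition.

Partition 1: pivot=34 at index 5 -> [18, 8, 5, 13, 19, 34, 40]
Partition 2: pivot=19 at index 4 -> [18, 8, 5, 13, 19, 34, 40]
Partition 3: pivot=13 at index 2 -> [8, 5, 13, 18, 19, 34, 40]
Partition 4: pivot=5 at index 0 -> [5, 8, 13, 18, 19, 34, 40]


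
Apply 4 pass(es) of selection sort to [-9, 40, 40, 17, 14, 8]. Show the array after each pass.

Pass 1: Select minimum -9 at index 0, swap -> [-9, 40, 40, 17, 14, 8]
Pass 2: Select minimum 8 at index 5, swap -> [-9, 8, 40, 17, 14, 40]
Pass 3: Select minimum 14 at index 4, swap -> [-9, 8, 14, 17, 40, 40]
Pass 4: Select minimum 17 at index 3, swap -> [-9, 8, 14, 17, 40, 40]


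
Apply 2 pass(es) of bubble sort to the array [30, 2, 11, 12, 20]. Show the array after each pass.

After pass 1: [2, 11, 12, 20, 30] (4 swaps)
After pass 2: [2, 11, 12, 20, 30] (0 swaps)
Total swaps: 4


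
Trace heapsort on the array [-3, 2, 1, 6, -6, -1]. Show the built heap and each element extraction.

Build heap: [6, 2, 1, -3, -6, -1]
Extract 6: [2, -1, 1, -3, -6, 6]
Extract 2: [1, -1, -6, -3, 2, 6]
Extract 1: [-1, -3, -6, 1, 2, 6]
Extract -1: [-3, -6, -1, 1, 2, 6]
Extract -3: [-6, -3, -1, 1, 2, 6]


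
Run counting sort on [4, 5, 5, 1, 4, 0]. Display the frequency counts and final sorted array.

Count array: [1, 1, 0, 0, 2, 2]
(count[i] = number of elements equal to i)
Cumulative count: [1, 2, 2, 2, 4, 6]
Sorted: [0, 1, 4, 4, 5, 5]


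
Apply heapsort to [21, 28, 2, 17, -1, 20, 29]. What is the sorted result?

Build heap: [29, 28, 21, 17, -1, 20, 2]
Extract 29: [28, 17, 21, 2, -1, 20, 29]
Extract 28: [21, 17, 20, 2, -1, 28, 29]
Extract 21: [20, 17, -1, 2, 21, 28, 29]
Extract 20: [17, 2, -1, 20, 21, 28, 29]
Extract 17: [2, -1, 17, 20, 21, 28, 29]
Extract 2: [-1, 2, 17, 20, 21, 28, 29]


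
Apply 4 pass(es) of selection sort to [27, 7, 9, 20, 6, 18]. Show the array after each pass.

Pass 1: Select minimum 6 at index 4, swap -> [6, 7, 9, 20, 27, 18]
Pass 2: Select minimum 7 at index 1, swap -> [6, 7, 9, 20, 27, 18]
Pass 3: Select minimum 9 at index 2, swap -> [6, 7, 9, 20, 27, 18]
Pass 4: Select minimum 18 at index 5, swap -> [6, 7, 9, 18, 27, 20]


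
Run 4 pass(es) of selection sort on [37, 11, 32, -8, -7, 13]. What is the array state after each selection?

Pass 1: Select minimum -8 at index 3, swap -> [-8, 11, 32, 37, -7, 13]
Pass 2: Select minimum -7 at index 4, swap -> [-8, -7, 32, 37, 11, 13]
Pass 3: Select minimum 11 at index 4, swap -> [-8, -7, 11, 37, 32, 13]
Pass 4: Select minimum 13 at index 5, swap -> [-8, -7, 11, 13, 32, 37]


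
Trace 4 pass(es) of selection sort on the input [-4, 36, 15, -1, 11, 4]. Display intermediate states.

Pass 1: Select minimum -4 at index 0, swap -> [-4, 36, 15, -1, 11, 4]
Pass 2: Select minimum -1 at index 3, swap -> [-4, -1, 15, 36, 11, 4]
Pass 3: Select minimum 4 at index 5, swap -> [-4, -1, 4, 36, 11, 15]
Pass 4: Select minimum 11 at index 4, swap -> [-4, -1, 4, 11, 36, 15]


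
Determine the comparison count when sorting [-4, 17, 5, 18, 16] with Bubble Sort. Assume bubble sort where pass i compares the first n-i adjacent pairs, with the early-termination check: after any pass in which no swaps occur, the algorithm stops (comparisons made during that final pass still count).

Pass 1: compare adjacent pairs (0,1)..(3,4) = 4 comparison(s), 2 swap(s) -> [-4, 5, 17, 16, 18]
Pass 2: compare adjacent pairs (0,1)..(2,3) = 3 comparison(s), 1 swap(s) -> [-4, 5, 16, 17, 18]
Pass 3: compare adjacent pairs (0,1)..(1,2) = 2 comparison(s), 0 swap(s) -> [-4, 5, 16, 17, 18]
No swaps in this pass, so bubble sort stops here.
Total comparisons: 4 + 3 + 2 = 9


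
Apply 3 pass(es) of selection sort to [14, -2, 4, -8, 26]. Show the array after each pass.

Pass 1: Select minimum -8 at index 3, swap -> [-8, -2, 4, 14, 26]
Pass 2: Select minimum -2 at index 1, swap -> [-8, -2, 4, 14, 26]
Pass 3: Select minimum 4 at index 2, swap -> [-8, -2, 4, 14, 26]


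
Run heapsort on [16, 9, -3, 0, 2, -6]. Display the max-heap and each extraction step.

Build heap: [16, 9, -3, 0, 2, -6]
Extract 16: [9, 2, -3, 0, -6, 16]
Extract 9: [2, 0, -3, -6, 9, 16]
Extract 2: [0, -6, -3, 2, 9, 16]
Extract 0: [-3, -6, 0, 2, 9, 16]
Extract -3: [-6, -3, 0, 2, 9, 16]


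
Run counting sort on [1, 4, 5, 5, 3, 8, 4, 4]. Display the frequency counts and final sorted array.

Count array: [0, 1, 0, 1, 3, 2, 0, 0, 1]
(count[i] = number of elements equal to i)
Cumulative count: [0, 1, 1, 2, 5, 7, 7, 7, 8]
Sorted: [1, 3, 4, 4, 4, 5, 5, 8]


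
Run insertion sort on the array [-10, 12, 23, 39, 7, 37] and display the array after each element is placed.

First element -10 is already 'sorted'
Insert 12: shifted 0 elements -> [-10, 12, 23, 39, 7, 37]
Insert 23: shifted 0 elements -> [-10, 12, 23, 39, 7, 37]
Insert 39: shifted 0 elements -> [-10, 12, 23, 39, 7, 37]
Insert 7: shifted 3 elements -> [-10, 7, 12, 23, 39, 37]
Insert 37: shifted 1 elements -> [-10, 7, 12, 23, 37, 39]
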